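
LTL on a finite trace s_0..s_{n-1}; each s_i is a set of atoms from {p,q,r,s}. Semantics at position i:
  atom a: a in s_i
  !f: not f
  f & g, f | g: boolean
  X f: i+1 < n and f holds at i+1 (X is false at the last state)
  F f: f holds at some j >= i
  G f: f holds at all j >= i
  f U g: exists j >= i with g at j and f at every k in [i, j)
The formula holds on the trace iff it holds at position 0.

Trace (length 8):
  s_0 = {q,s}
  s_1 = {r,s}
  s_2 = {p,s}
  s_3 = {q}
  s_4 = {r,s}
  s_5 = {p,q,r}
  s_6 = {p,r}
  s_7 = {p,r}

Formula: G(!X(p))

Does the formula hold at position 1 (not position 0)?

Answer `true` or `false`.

Answer: false

Derivation:
s_0={q,s}: G(!X(p))=False !X(p)=True X(p)=False p=False
s_1={r,s}: G(!X(p))=False !X(p)=False X(p)=True p=False
s_2={p,s}: G(!X(p))=False !X(p)=True X(p)=False p=True
s_3={q}: G(!X(p))=False !X(p)=True X(p)=False p=False
s_4={r,s}: G(!X(p))=False !X(p)=False X(p)=True p=False
s_5={p,q,r}: G(!X(p))=False !X(p)=False X(p)=True p=True
s_6={p,r}: G(!X(p))=False !X(p)=False X(p)=True p=True
s_7={p,r}: G(!X(p))=True !X(p)=True X(p)=False p=True
Evaluating at position 1: result = False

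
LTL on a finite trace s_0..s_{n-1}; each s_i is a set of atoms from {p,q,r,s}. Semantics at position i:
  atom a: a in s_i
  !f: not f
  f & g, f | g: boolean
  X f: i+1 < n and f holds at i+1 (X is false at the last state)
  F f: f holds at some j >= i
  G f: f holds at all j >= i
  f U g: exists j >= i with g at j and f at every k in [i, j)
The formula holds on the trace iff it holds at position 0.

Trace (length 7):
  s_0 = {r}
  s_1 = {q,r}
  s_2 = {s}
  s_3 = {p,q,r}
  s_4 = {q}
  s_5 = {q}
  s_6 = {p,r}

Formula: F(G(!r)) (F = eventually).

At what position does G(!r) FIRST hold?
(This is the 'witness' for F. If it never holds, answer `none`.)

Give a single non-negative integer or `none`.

Answer: none

Derivation:
s_0={r}: G(!r)=False !r=False r=True
s_1={q,r}: G(!r)=False !r=False r=True
s_2={s}: G(!r)=False !r=True r=False
s_3={p,q,r}: G(!r)=False !r=False r=True
s_4={q}: G(!r)=False !r=True r=False
s_5={q}: G(!r)=False !r=True r=False
s_6={p,r}: G(!r)=False !r=False r=True
F(G(!r)) does not hold (no witness exists).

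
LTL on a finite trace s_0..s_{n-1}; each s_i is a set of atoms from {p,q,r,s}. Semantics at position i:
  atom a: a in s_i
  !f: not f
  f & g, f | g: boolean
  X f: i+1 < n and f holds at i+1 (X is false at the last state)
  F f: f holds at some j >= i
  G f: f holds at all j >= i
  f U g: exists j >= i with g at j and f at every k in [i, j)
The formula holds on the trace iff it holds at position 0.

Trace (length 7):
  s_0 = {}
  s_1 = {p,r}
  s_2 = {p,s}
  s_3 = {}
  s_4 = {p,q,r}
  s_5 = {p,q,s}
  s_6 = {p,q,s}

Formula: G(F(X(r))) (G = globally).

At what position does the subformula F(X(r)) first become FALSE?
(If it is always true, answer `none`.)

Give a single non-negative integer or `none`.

Answer: 4

Derivation:
s_0={}: F(X(r))=True X(r)=True r=False
s_1={p,r}: F(X(r))=True X(r)=False r=True
s_2={p,s}: F(X(r))=True X(r)=False r=False
s_3={}: F(X(r))=True X(r)=True r=False
s_4={p,q,r}: F(X(r))=False X(r)=False r=True
s_5={p,q,s}: F(X(r))=False X(r)=False r=False
s_6={p,q,s}: F(X(r))=False X(r)=False r=False
G(F(X(r))) holds globally = False
First violation at position 4.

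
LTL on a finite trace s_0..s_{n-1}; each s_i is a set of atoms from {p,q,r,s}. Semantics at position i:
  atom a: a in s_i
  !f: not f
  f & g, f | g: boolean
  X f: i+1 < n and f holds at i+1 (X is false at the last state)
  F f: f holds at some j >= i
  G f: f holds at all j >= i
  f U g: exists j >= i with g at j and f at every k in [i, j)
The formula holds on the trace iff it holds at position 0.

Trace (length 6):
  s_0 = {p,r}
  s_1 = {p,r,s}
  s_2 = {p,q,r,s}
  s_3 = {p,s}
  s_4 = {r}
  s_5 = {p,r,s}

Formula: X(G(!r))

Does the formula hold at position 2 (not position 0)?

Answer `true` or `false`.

s_0={p,r}: X(G(!r))=False G(!r)=False !r=False r=True
s_1={p,r,s}: X(G(!r))=False G(!r)=False !r=False r=True
s_2={p,q,r,s}: X(G(!r))=False G(!r)=False !r=False r=True
s_3={p,s}: X(G(!r))=False G(!r)=False !r=True r=False
s_4={r}: X(G(!r))=False G(!r)=False !r=False r=True
s_5={p,r,s}: X(G(!r))=False G(!r)=False !r=False r=True
Evaluating at position 2: result = False

Answer: false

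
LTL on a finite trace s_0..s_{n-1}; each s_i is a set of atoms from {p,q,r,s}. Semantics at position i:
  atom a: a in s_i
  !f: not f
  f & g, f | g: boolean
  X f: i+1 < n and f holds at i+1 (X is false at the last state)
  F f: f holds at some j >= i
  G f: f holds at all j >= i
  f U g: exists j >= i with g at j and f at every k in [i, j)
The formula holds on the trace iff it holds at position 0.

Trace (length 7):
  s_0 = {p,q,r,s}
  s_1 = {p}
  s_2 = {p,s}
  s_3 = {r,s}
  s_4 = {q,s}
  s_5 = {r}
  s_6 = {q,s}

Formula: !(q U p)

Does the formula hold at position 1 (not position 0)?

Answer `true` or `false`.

Answer: false

Derivation:
s_0={p,q,r,s}: !(q U p)=False (q U p)=True q=True p=True
s_1={p}: !(q U p)=False (q U p)=True q=False p=True
s_2={p,s}: !(q U p)=False (q U p)=True q=False p=True
s_3={r,s}: !(q U p)=True (q U p)=False q=False p=False
s_4={q,s}: !(q U p)=True (q U p)=False q=True p=False
s_5={r}: !(q U p)=True (q U p)=False q=False p=False
s_6={q,s}: !(q U p)=True (q U p)=False q=True p=False
Evaluating at position 1: result = False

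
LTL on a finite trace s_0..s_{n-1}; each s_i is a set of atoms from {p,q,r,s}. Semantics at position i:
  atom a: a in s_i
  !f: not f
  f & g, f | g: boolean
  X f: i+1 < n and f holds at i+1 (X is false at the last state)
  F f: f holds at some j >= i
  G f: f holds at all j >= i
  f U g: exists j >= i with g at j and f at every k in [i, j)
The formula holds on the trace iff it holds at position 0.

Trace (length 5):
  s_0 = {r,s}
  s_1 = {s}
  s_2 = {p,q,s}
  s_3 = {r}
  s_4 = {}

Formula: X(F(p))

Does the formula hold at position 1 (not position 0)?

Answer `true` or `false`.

s_0={r,s}: X(F(p))=True F(p)=True p=False
s_1={s}: X(F(p))=True F(p)=True p=False
s_2={p,q,s}: X(F(p))=False F(p)=True p=True
s_3={r}: X(F(p))=False F(p)=False p=False
s_4={}: X(F(p))=False F(p)=False p=False
Evaluating at position 1: result = True

Answer: true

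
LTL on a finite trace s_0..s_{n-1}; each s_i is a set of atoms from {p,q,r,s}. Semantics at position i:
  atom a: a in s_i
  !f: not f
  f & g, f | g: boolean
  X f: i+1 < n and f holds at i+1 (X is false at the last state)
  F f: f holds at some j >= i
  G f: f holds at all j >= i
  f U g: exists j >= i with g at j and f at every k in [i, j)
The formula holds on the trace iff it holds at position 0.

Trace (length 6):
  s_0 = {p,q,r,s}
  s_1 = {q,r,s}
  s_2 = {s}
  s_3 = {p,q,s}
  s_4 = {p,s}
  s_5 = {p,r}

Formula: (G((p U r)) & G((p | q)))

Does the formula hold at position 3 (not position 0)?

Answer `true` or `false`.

s_0={p,q,r,s}: (G((p U r)) & G((p | q)))=False G((p U r))=False (p U r)=True p=True r=True G((p | q))=False (p | q)=True q=True
s_1={q,r,s}: (G((p U r)) & G((p | q)))=False G((p U r))=False (p U r)=True p=False r=True G((p | q))=False (p | q)=True q=True
s_2={s}: (G((p U r)) & G((p | q)))=False G((p U r))=False (p U r)=False p=False r=False G((p | q))=False (p | q)=False q=False
s_3={p,q,s}: (G((p U r)) & G((p | q)))=True G((p U r))=True (p U r)=True p=True r=False G((p | q))=True (p | q)=True q=True
s_4={p,s}: (G((p U r)) & G((p | q)))=True G((p U r))=True (p U r)=True p=True r=False G((p | q))=True (p | q)=True q=False
s_5={p,r}: (G((p U r)) & G((p | q)))=True G((p U r))=True (p U r)=True p=True r=True G((p | q))=True (p | q)=True q=False
Evaluating at position 3: result = True

Answer: true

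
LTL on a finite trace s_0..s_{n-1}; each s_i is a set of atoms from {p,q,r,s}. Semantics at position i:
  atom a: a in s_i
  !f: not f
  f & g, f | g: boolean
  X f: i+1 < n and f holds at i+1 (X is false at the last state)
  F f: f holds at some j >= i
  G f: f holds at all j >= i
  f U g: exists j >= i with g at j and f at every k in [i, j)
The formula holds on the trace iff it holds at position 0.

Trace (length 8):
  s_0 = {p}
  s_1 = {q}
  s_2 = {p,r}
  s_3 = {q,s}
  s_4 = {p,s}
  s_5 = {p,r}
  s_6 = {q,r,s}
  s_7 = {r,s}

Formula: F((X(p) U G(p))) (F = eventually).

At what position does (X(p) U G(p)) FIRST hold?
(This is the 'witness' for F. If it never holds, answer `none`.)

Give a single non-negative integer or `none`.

s_0={p}: (X(p) U G(p))=False X(p)=False p=True G(p)=False
s_1={q}: (X(p) U G(p))=False X(p)=True p=False G(p)=False
s_2={p,r}: (X(p) U G(p))=False X(p)=False p=True G(p)=False
s_3={q,s}: (X(p) U G(p))=False X(p)=True p=False G(p)=False
s_4={p,s}: (X(p) U G(p))=False X(p)=True p=True G(p)=False
s_5={p,r}: (X(p) U G(p))=False X(p)=False p=True G(p)=False
s_6={q,r,s}: (X(p) U G(p))=False X(p)=False p=False G(p)=False
s_7={r,s}: (X(p) U G(p))=False X(p)=False p=False G(p)=False
F((X(p) U G(p))) does not hold (no witness exists).

Answer: none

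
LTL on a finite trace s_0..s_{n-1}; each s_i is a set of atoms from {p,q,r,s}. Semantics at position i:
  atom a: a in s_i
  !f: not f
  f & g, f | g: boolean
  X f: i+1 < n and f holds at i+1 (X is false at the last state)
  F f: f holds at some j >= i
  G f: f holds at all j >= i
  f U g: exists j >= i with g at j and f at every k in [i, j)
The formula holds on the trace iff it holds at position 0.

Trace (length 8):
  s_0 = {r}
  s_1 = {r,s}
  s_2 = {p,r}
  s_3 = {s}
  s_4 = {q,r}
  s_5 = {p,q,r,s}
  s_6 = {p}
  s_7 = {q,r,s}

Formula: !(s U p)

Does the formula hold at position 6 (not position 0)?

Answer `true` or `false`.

s_0={r}: !(s U p)=True (s U p)=False s=False p=False
s_1={r,s}: !(s U p)=False (s U p)=True s=True p=False
s_2={p,r}: !(s U p)=False (s U p)=True s=False p=True
s_3={s}: !(s U p)=True (s U p)=False s=True p=False
s_4={q,r}: !(s U p)=True (s U p)=False s=False p=False
s_5={p,q,r,s}: !(s U p)=False (s U p)=True s=True p=True
s_6={p}: !(s U p)=False (s U p)=True s=False p=True
s_7={q,r,s}: !(s U p)=True (s U p)=False s=True p=False
Evaluating at position 6: result = False

Answer: false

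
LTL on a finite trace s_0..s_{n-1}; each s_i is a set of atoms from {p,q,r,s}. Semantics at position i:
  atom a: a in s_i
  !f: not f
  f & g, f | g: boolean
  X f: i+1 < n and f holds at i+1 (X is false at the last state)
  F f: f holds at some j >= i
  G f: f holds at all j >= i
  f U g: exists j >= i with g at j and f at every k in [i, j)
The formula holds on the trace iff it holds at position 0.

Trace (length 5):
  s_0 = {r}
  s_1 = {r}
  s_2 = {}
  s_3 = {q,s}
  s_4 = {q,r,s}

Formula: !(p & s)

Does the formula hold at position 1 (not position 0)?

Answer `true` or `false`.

s_0={r}: !(p & s)=True (p & s)=False p=False s=False
s_1={r}: !(p & s)=True (p & s)=False p=False s=False
s_2={}: !(p & s)=True (p & s)=False p=False s=False
s_3={q,s}: !(p & s)=True (p & s)=False p=False s=True
s_4={q,r,s}: !(p & s)=True (p & s)=False p=False s=True
Evaluating at position 1: result = True

Answer: true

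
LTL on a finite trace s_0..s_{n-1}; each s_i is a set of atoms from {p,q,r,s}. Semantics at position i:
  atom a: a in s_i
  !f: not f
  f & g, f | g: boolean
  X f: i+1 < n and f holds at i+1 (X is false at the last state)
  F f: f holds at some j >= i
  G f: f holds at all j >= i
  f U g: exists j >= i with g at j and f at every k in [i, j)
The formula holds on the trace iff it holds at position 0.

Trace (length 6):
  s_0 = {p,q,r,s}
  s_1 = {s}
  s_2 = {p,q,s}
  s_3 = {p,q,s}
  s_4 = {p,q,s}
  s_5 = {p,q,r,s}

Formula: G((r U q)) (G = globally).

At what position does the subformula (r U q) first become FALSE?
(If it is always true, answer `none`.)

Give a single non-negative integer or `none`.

Answer: 1

Derivation:
s_0={p,q,r,s}: (r U q)=True r=True q=True
s_1={s}: (r U q)=False r=False q=False
s_2={p,q,s}: (r U q)=True r=False q=True
s_3={p,q,s}: (r U q)=True r=False q=True
s_4={p,q,s}: (r U q)=True r=False q=True
s_5={p,q,r,s}: (r U q)=True r=True q=True
G((r U q)) holds globally = False
First violation at position 1.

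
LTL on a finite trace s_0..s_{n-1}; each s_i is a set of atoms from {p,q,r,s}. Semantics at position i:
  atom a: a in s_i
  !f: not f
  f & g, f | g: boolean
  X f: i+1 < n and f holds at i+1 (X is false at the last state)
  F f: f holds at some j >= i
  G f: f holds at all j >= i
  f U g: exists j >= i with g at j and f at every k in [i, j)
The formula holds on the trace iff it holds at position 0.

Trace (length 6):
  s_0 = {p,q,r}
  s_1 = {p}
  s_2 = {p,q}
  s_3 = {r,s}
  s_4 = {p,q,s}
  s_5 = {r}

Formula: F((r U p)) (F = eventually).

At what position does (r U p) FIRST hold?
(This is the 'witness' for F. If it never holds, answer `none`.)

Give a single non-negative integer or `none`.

s_0={p,q,r}: (r U p)=True r=True p=True
s_1={p}: (r U p)=True r=False p=True
s_2={p,q}: (r U p)=True r=False p=True
s_3={r,s}: (r U p)=True r=True p=False
s_4={p,q,s}: (r U p)=True r=False p=True
s_5={r}: (r U p)=False r=True p=False
F((r U p)) holds; first witness at position 0.

Answer: 0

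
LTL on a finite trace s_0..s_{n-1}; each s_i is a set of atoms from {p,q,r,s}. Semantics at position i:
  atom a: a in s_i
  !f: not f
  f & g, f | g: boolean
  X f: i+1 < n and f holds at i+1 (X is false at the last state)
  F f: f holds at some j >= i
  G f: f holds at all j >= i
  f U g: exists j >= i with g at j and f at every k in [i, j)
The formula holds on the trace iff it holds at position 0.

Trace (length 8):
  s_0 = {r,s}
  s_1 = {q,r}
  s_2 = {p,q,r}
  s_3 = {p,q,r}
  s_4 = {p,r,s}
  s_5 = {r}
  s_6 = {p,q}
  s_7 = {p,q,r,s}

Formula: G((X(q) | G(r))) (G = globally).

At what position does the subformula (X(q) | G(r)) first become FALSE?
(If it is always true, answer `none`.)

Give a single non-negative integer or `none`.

s_0={r,s}: (X(q) | G(r))=True X(q)=True q=False G(r)=False r=True
s_1={q,r}: (X(q) | G(r))=True X(q)=True q=True G(r)=False r=True
s_2={p,q,r}: (X(q) | G(r))=True X(q)=True q=True G(r)=False r=True
s_3={p,q,r}: (X(q) | G(r))=False X(q)=False q=True G(r)=False r=True
s_4={p,r,s}: (X(q) | G(r))=False X(q)=False q=False G(r)=False r=True
s_5={r}: (X(q) | G(r))=True X(q)=True q=False G(r)=False r=True
s_6={p,q}: (X(q) | G(r))=True X(q)=True q=True G(r)=False r=False
s_7={p,q,r,s}: (X(q) | G(r))=True X(q)=False q=True G(r)=True r=True
G((X(q) | G(r))) holds globally = False
First violation at position 3.

Answer: 3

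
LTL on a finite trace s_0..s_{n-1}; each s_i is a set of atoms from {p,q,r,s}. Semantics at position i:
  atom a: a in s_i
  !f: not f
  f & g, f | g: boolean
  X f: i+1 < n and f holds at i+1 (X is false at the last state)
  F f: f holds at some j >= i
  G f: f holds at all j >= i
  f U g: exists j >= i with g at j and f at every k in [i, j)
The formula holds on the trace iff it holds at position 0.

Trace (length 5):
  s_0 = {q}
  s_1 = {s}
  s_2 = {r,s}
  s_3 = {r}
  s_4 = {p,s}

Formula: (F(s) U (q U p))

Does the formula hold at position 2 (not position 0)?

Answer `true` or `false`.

Answer: true

Derivation:
s_0={q}: (F(s) U (q U p))=True F(s)=True s=False (q U p)=False q=True p=False
s_1={s}: (F(s) U (q U p))=True F(s)=True s=True (q U p)=False q=False p=False
s_2={r,s}: (F(s) U (q U p))=True F(s)=True s=True (q U p)=False q=False p=False
s_3={r}: (F(s) U (q U p))=True F(s)=True s=False (q U p)=False q=False p=False
s_4={p,s}: (F(s) U (q U p))=True F(s)=True s=True (q U p)=True q=False p=True
Evaluating at position 2: result = True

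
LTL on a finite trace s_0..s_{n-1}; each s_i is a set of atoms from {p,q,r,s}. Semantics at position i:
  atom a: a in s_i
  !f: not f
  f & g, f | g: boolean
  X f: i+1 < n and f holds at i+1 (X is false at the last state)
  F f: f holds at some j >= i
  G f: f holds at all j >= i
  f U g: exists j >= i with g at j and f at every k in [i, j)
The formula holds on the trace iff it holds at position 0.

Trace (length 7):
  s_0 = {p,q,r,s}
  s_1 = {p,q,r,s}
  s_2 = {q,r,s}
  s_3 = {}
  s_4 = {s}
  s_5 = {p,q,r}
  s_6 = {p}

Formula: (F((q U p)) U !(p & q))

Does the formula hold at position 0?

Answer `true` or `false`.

s_0={p,q,r,s}: (F((q U p)) U !(p & q))=True F((q U p))=True (q U p)=True q=True p=True !(p & q)=False (p & q)=True
s_1={p,q,r,s}: (F((q U p)) U !(p & q))=True F((q U p))=True (q U p)=True q=True p=True !(p & q)=False (p & q)=True
s_2={q,r,s}: (F((q U p)) U !(p & q))=True F((q U p))=True (q U p)=False q=True p=False !(p & q)=True (p & q)=False
s_3={}: (F((q U p)) U !(p & q))=True F((q U p))=True (q U p)=False q=False p=False !(p & q)=True (p & q)=False
s_4={s}: (F((q U p)) U !(p & q))=True F((q U p))=True (q U p)=False q=False p=False !(p & q)=True (p & q)=False
s_5={p,q,r}: (F((q U p)) U !(p & q))=True F((q U p))=True (q U p)=True q=True p=True !(p & q)=False (p & q)=True
s_6={p}: (F((q U p)) U !(p & q))=True F((q U p))=True (q U p)=True q=False p=True !(p & q)=True (p & q)=False

Answer: true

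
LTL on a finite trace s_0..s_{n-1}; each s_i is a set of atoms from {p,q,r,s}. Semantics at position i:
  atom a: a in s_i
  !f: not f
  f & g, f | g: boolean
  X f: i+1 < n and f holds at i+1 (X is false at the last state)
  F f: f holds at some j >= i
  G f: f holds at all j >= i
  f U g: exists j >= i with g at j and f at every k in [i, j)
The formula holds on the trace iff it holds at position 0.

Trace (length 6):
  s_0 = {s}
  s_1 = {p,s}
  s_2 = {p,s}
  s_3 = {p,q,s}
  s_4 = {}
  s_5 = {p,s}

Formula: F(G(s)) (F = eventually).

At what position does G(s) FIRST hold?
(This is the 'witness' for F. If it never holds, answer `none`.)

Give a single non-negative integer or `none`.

Answer: 5

Derivation:
s_0={s}: G(s)=False s=True
s_1={p,s}: G(s)=False s=True
s_2={p,s}: G(s)=False s=True
s_3={p,q,s}: G(s)=False s=True
s_4={}: G(s)=False s=False
s_5={p,s}: G(s)=True s=True
F(G(s)) holds; first witness at position 5.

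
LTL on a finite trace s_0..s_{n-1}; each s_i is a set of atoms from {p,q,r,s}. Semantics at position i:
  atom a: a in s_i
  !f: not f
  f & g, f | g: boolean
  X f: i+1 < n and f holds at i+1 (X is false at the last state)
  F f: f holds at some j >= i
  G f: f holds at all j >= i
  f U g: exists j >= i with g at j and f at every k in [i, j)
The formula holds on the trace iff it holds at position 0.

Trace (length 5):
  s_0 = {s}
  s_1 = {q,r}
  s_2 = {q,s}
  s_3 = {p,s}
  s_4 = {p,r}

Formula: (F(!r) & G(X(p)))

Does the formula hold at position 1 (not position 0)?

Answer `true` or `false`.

Answer: false

Derivation:
s_0={s}: (F(!r) & G(X(p)))=False F(!r)=True !r=True r=False G(X(p))=False X(p)=False p=False
s_1={q,r}: (F(!r) & G(X(p)))=False F(!r)=True !r=False r=True G(X(p))=False X(p)=False p=False
s_2={q,s}: (F(!r) & G(X(p)))=False F(!r)=True !r=True r=False G(X(p))=False X(p)=True p=False
s_3={p,s}: (F(!r) & G(X(p)))=False F(!r)=True !r=True r=False G(X(p))=False X(p)=True p=True
s_4={p,r}: (F(!r) & G(X(p)))=False F(!r)=False !r=False r=True G(X(p))=False X(p)=False p=True
Evaluating at position 1: result = False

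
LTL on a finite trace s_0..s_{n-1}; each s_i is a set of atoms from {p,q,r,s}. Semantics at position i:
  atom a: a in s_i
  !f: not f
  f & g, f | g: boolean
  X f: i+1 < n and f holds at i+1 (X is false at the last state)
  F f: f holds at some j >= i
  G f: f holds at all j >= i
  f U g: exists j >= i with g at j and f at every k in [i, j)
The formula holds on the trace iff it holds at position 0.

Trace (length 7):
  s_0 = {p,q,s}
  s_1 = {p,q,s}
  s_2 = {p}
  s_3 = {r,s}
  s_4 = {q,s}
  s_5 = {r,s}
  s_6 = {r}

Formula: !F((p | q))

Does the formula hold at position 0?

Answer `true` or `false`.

Answer: false

Derivation:
s_0={p,q,s}: !F((p | q))=False F((p | q))=True (p | q)=True p=True q=True
s_1={p,q,s}: !F((p | q))=False F((p | q))=True (p | q)=True p=True q=True
s_2={p}: !F((p | q))=False F((p | q))=True (p | q)=True p=True q=False
s_3={r,s}: !F((p | q))=False F((p | q))=True (p | q)=False p=False q=False
s_4={q,s}: !F((p | q))=False F((p | q))=True (p | q)=True p=False q=True
s_5={r,s}: !F((p | q))=True F((p | q))=False (p | q)=False p=False q=False
s_6={r}: !F((p | q))=True F((p | q))=False (p | q)=False p=False q=False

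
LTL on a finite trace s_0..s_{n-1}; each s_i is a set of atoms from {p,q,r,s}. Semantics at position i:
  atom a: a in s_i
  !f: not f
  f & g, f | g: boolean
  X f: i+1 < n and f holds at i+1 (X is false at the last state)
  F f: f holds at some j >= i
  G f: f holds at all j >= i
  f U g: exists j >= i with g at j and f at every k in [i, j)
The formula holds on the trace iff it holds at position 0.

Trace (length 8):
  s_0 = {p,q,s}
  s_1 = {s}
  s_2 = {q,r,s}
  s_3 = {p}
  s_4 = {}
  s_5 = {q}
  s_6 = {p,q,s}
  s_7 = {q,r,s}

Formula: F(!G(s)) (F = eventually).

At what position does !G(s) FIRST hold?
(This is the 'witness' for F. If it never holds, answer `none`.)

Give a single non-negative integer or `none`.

Answer: 0

Derivation:
s_0={p,q,s}: !G(s)=True G(s)=False s=True
s_1={s}: !G(s)=True G(s)=False s=True
s_2={q,r,s}: !G(s)=True G(s)=False s=True
s_3={p}: !G(s)=True G(s)=False s=False
s_4={}: !G(s)=True G(s)=False s=False
s_5={q}: !G(s)=True G(s)=False s=False
s_6={p,q,s}: !G(s)=False G(s)=True s=True
s_7={q,r,s}: !G(s)=False G(s)=True s=True
F(!G(s)) holds; first witness at position 0.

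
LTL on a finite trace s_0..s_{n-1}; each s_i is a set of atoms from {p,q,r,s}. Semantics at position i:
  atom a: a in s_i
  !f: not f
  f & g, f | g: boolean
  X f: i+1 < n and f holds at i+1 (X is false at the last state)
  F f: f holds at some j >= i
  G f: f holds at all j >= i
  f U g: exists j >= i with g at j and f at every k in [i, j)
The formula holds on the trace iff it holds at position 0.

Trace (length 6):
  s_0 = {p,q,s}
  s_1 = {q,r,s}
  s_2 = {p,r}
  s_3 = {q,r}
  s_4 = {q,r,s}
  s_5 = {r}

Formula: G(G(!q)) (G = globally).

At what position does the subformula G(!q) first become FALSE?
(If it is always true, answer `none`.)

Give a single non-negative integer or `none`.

Answer: 0

Derivation:
s_0={p,q,s}: G(!q)=False !q=False q=True
s_1={q,r,s}: G(!q)=False !q=False q=True
s_2={p,r}: G(!q)=False !q=True q=False
s_3={q,r}: G(!q)=False !q=False q=True
s_4={q,r,s}: G(!q)=False !q=False q=True
s_5={r}: G(!q)=True !q=True q=False
G(G(!q)) holds globally = False
First violation at position 0.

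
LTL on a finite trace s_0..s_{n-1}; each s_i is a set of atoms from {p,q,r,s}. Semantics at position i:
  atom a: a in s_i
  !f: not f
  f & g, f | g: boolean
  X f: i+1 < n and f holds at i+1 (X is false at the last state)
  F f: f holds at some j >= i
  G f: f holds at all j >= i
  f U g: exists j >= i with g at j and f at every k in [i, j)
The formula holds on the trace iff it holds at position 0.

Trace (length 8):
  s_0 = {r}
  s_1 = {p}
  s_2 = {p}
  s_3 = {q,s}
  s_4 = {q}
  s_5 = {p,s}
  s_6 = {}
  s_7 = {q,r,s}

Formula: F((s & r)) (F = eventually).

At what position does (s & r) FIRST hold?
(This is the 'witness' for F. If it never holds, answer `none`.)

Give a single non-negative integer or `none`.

s_0={r}: (s & r)=False s=False r=True
s_1={p}: (s & r)=False s=False r=False
s_2={p}: (s & r)=False s=False r=False
s_3={q,s}: (s & r)=False s=True r=False
s_4={q}: (s & r)=False s=False r=False
s_5={p,s}: (s & r)=False s=True r=False
s_6={}: (s & r)=False s=False r=False
s_7={q,r,s}: (s & r)=True s=True r=True
F((s & r)) holds; first witness at position 7.

Answer: 7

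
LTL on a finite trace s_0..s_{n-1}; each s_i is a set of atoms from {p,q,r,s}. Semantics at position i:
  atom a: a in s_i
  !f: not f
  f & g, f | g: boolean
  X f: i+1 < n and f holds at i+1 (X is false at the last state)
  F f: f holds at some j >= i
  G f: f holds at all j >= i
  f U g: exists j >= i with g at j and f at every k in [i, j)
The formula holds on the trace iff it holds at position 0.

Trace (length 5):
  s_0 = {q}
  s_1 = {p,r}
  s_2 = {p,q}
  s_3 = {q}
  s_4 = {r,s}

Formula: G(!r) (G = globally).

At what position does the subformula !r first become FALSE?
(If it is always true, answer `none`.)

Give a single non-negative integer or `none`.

s_0={q}: !r=True r=False
s_1={p,r}: !r=False r=True
s_2={p,q}: !r=True r=False
s_3={q}: !r=True r=False
s_4={r,s}: !r=False r=True
G(!r) holds globally = False
First violation at position 1.

Answer: 1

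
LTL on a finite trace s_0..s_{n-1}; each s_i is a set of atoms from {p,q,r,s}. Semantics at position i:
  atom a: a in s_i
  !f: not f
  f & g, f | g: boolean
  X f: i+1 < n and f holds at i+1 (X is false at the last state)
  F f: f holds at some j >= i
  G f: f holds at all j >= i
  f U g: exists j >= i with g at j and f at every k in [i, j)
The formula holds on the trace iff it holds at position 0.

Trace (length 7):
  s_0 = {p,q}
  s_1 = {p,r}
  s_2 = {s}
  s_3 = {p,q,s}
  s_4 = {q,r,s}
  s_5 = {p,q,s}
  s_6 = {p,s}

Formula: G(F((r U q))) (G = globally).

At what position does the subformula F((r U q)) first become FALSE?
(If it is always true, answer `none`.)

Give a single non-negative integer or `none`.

Answer: 6

Derivation:
s_0={p,q}: F((r U q))=True (r U q)=True r=False q=True
s_1={p,r}: F((r U q))=True (r U q)=False r=True q=False
s_2={s}: F((r U q))=True (r U q)=False r=False q=False
s_3={p,q,s}: F((r U q))=True (r U q)=True r=False q=True
s_4={q,r,s}: F((r U q))=True (r U q)=True r=True q=True
s_5={p,q,s}: F((r U q))=True (r U q)=True r=False q=True
s_6={p,s}: F((r U q))=False (r U q)=False r=False q=False
G(F((r U q))) holds globally = False
First violation at position 6.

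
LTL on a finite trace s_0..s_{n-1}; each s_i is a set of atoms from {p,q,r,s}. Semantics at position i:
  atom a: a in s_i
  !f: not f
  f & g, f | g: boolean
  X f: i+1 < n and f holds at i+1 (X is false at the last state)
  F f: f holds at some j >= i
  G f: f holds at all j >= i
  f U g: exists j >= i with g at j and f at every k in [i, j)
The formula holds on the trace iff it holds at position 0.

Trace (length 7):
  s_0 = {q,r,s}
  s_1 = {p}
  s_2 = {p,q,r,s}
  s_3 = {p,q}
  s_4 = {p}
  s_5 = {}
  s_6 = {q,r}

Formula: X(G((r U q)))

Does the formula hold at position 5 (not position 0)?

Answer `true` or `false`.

s_0={q,r,s}: X(G((r U q)))=False G((r U q))=False (r U q)=True r=True q=True
s_1={p}: X(G((r U q)))=False G((r U q))=False (r U q)=False r=False q=False
s_2={p,q,r,s}: X(G((r U q)))=False G((r U q))=False (r U q)=True r=True q=True
s_3={p,q}: X(G((r U q)))=False G((r U q))=False (r U q)=True r=False q=True
s_4={p}: X(G((r U q)))=False G((r U q))=False (r U q)=False r=False q=False
s_5={}: X(G((r U q)))=True G((r U q))=False (r U q)=False r=False q=False
s_6={q,r}: X(G((r U q)))=False G((r U q))=True (r U q)=True r=True q=True
Evaluating at position 5: result = True

Answer: true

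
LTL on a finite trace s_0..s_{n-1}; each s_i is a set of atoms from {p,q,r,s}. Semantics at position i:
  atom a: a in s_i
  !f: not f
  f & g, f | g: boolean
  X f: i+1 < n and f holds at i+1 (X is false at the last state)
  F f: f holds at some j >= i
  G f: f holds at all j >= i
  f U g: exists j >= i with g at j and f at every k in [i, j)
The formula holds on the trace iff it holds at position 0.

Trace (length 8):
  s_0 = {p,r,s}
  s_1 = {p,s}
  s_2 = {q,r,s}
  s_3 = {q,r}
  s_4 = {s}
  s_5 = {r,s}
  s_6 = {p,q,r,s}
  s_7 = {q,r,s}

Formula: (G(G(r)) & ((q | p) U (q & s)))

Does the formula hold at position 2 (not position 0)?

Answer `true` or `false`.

s_0={p,r,s}: (G(G(r)) & ((q | p) U (q & s)))=False G(G(r))=False G(r)=False r=True ((q | p) U (q & s))=True (q | p)=True q=False p=True (q & s)=False s=True
s_1={p,s}: (G(G(r)) & ((q | p) U (q & s)))=False G(G(r))=False G(r)=False r=False ((q | p) U (q & s))=True (q | p)=True q=False p=True (q & s)=False s=True
s_2={q,r,s}: (G(G(r)) & ((q | p) U (q & s)))=False G(G(r))=False G(r)=False r=True ((q | p) U (q & s))=True (q | p)=True q=True p=False (q & s)=True s=True
s_3={q,r}: (G(G(r)) & ((q | p) U (q & s)))=False G(G(r))=False G(r)=False r=True ((q | p) U (q & s))=False (q | p)=True q=True p=False (q & s)=False s=False
s_4={s}: (G(G(r)) & ((q | p) U (q & s)))=False G(G(r))=False G(r)=False r=False ((q | p) U (q & s))=False (q | p)=False q=False p=False (q & s)=False s=True
s_5={r,s}: (G(G(r)) & ((q | p) U (q & s)))=False G(G(r))=True G(r)=True r=True ((q | p) U (q & s))=False (q | p)=False q=False p=False (q & s)=False s=True
s_6={p,q,r,s}: (G(G(r)) & ((q | p) U (q & s)))=True G(G(r))=True G(r)=True r=True ((q | p) U (q & s))=True (q | p)=True q=True p=True (q & s)=True s=True
s_7={q,r,s}: (G(G(r)) & ((q | p) U (q & s)))=True G(G(r))=True G(r)=True r=True ((q | p) U (q & s))=True (q | p)=True q=True p=False (q & s)=True s=True
Evaluating at position 2: result = False

Answer: false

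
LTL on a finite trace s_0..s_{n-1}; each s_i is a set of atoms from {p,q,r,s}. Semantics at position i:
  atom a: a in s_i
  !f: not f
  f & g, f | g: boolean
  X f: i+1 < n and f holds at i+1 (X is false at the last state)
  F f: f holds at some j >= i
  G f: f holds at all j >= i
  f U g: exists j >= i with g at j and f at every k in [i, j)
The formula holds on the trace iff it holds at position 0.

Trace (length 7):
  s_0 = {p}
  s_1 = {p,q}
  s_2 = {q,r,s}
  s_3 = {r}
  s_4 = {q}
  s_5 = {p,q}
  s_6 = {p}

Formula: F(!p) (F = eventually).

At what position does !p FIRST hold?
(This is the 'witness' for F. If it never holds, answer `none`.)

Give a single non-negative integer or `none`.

s_0={p}: !p=False p=True
s_1={p,q}: !p=False p=True
s_2={q,r,s}: !p=True p=False
s_3={r}: !p=True p=False
s_4={q}: !p=True p=False
s_5={p,q}: !p=False p=True
s_6={p}: !p=False p=True
F(!p) holds; first witness at position 2.

Answer: 2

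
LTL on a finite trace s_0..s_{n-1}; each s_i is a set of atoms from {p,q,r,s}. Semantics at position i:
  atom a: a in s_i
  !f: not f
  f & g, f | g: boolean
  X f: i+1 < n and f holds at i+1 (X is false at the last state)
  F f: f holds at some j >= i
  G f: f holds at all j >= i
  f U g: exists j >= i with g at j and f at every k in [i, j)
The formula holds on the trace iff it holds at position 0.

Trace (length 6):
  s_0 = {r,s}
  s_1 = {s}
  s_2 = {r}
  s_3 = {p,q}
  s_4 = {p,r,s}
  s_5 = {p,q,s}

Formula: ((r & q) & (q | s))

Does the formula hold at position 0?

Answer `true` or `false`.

s_0={r,s}: ((r & q) & (q | s))=False (r & q)=False r=True q=False (q | s)=True s=True
s_1={s}: ((r & q) & (q | s))=False (r & q)=False r=False q=False (q | s)=True s=True
s_2={r}: ((r & q) & (q | s))=False (r & q)=False r=True q=False (q | s)=False s=False
s_3={p,q}: ((r & q) & (q | s))=False (r & q)=False r=False q=True (q | s)=True s=False
s_4={p,r,s}: ((r & q) & (q | s))=False (r & q)=False r=True q=False (q | s)=True s=True
s_5={p,q,s}: ((r & q) & (q | s))=False (r & q)=False r=False q=True (q | s)=True s=True

Answer: false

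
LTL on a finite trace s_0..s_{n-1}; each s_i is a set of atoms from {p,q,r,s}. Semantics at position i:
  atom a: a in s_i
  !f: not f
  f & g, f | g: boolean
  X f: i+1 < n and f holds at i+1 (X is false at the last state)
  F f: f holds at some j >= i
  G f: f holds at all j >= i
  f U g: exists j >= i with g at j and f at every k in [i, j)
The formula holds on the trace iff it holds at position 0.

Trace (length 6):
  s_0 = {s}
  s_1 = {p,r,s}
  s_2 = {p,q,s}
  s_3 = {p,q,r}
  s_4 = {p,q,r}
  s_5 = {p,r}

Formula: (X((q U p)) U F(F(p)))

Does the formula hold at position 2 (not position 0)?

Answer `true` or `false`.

s_0={s}: (X((q U p)) U F(F(p)))=True X((q U p))=True (q U p)=False q=False p=False F(F(p))=True F(p)=True
s_1={p,r,s}: (X((q U p)) U F(F(p)))=True X((q U p))=True (q U p)=True q=False p=True F(F(p))=True F(p)=True
s_2={p,q,s}: (X((q U p)) U F(F(p)))=True X((q U p))=True (q U p)=True q=True p=True F(F(p))=True F(p)=True
s_3={p,q,r}: (X((q U p)) U F(F(p)))=True X((q U p))=True (q U p)=True q=True p=True F(F(p))=True F(p)=True
s_4={p,q,r}: (X((q U p)) U F(F(p)))=True X((q U p))=True (q U p)=True q=True p=True F(F(p))=True F(p)=True
s_5={p,r}: (X((q U p)) U F(F(p)))=True X((q U p))=False (q U p)=True q=False p=True F(F(p))=True F(p)=True
Evaluating at position 2: result = True

Answer: true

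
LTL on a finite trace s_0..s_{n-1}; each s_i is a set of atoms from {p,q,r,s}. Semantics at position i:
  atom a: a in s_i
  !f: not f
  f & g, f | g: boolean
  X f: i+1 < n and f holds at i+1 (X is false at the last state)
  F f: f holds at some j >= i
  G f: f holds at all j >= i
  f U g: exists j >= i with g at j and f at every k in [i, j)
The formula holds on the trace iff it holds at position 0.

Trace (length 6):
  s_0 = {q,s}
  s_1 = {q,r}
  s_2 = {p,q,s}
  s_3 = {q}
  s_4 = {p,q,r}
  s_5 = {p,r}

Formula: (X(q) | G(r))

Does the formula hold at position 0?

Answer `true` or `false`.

Answer: true

Derivation:
s_0={q,s}: (X(q) | G(r))=True X(q)=True q=True G(r)=False r=False
s_1={q,r}: (X(q) | G(r))=True X(q)=True q=True G(r)=False r=True
s_2={p,q,s}: (X(q) | G(r))=True X(q)=True q=True G(r)=False r=False
s_3={q}: (X(q) | G(r))=True X(q)=True q=True G(r)=False r=False
s_4={p,q,r}: (X(q) | G(r))=True X(q)=False q=True G(r)=True r=True
s_5={p,r}: (X(q) | G(r))=True X(q)=False q=False G(r)=True r=True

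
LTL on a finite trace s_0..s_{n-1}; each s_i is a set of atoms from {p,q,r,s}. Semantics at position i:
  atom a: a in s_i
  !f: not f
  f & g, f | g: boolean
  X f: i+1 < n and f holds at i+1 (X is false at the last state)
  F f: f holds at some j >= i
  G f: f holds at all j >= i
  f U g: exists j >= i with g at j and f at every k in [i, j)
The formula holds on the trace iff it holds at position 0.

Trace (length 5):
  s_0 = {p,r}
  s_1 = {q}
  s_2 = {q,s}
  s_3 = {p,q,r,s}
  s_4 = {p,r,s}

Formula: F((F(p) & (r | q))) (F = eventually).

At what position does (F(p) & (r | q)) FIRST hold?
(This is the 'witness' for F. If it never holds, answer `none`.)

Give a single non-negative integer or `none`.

Answer: 0

Derivation:
s_0={p,r}: (F(p) & (r | q))=True F(p)=True p=True (r | q)=True r=True q=False
s_1={q}: (F(p) & (r | q))=True F(p)=True p=False (r | q)=True r=False q=True
s_2={q,s}: (F(p) & (r | q))=True F(p)=True p=False (r | q)=True r=False q=True
s_3={p,q,r,s}: (F(p) & (r | q))=True F(p)=True p=True (r | q)=True r=True q=True
s_4={p,r,s}: (F(p) & (r | q))=True F(p)=True p=True (r | q)=True r=True q=False
F((F(p) & (r | q))) holds; first witness at position 0.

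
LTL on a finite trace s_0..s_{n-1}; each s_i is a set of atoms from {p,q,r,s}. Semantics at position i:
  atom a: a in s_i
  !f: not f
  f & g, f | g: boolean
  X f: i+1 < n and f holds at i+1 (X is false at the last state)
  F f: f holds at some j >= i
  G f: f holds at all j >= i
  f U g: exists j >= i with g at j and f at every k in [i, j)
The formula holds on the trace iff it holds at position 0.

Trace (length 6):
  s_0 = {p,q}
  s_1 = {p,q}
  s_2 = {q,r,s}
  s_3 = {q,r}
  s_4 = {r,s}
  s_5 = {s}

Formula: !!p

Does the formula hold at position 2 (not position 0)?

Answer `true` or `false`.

Answer: false

Derivation:
s_0={p,q}: !!p=True !p=False p=True
s_1={p,q}: !!p=True !p=False p=True
s_2={q,r,s}: !!p=False !p=True p=False
s_3={q,r}: !!p=False !p=True p=False
s_4={r,s}: !!p=False !p=True p=False
s_5={s}: !!p=False !p=True p=False
Evaluating at position 2: result = False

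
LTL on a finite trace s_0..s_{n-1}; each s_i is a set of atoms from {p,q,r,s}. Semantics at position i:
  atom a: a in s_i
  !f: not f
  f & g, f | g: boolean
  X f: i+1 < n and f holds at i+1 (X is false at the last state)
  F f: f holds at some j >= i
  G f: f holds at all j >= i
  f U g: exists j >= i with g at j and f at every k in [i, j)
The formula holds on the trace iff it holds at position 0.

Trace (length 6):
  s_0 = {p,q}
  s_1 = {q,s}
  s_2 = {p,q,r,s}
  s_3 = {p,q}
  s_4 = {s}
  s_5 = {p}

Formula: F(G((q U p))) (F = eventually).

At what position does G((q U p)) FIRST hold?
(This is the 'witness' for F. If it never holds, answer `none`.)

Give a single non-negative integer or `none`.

s_0={p,q}: G((q U p))=False (q U p)=True q=True p=True
s_1={q,s}: G((q U p))=False (q U p)=True q=True p=False
s_2={p,q,r,s}: G((q U p))=False (q U p)=True q=True p=True
s_3={p,q}: G((q U p))=False (q U p)=True q=True p=True
s_4={s}: G((q U p))=False (q U p)=False q=False p=False
s_5={p}: G((q U p))=True (q U p)=True q=False p=True
F(G((q U p))) holds; first witness at position 5.

Answer: 5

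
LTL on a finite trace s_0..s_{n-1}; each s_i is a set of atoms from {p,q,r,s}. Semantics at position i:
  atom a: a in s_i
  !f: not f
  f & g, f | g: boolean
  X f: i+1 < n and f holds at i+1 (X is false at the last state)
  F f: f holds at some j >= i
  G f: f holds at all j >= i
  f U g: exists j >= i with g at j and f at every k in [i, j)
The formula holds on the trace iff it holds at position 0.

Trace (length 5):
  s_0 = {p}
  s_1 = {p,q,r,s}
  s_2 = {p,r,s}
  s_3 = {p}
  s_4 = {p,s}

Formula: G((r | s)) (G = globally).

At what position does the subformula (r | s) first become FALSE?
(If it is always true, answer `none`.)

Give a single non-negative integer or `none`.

Answer: 0

Derivation:
s_0={p}: (r | s)=False r=False s=False
s_1={p,q,r,s}: (r | s)=True r=True s=True
s_2={p,r,s}: (r | s)=True r=True s=True
s_3={p}: (r | s)=False r=False s=False
s_4={p,s}: (r | s)=True r=False s=True
G((r | s)) holds globally = False
First violation at position 0.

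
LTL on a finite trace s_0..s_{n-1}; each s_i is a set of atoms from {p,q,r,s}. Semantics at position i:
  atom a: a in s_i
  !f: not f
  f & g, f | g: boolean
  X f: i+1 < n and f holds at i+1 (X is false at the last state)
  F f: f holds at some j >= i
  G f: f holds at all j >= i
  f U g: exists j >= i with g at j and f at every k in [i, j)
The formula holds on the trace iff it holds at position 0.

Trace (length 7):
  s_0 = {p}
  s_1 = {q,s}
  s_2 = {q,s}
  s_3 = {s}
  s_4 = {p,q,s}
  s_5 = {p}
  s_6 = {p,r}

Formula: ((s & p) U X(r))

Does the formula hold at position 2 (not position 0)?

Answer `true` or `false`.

s_0={p}: ((s & p) U X(r))=False (s & p)=False s=False p=True X(r)=False r=False
s_1={q,s}: ((s & p) U X(r))=False (s & p)=False s=True p=False X(r)=False r=False
s_2={q,s}: ((s & p) U X(r))=False (s & p)=False s=True p=False X(r)=False r=False
s_3={s}: ((s & p) U X(r))=False (s & p)=False s=True p=False X(r)=False r=False
s_4={p,q,s}: ((s & p) U X(r))=True (s & p)=True s=True p=True X(r)=False r=False
s_5={p}: ((s & p) U X(r))=True (s & p)=False s=False p=True X(r)=True r=False
s_6={p,r}: ((s & p) U X(r))=False (s & p)=False s=False p=True X(r)=False r=True
Evaluating at position 2: result = False

Answer: false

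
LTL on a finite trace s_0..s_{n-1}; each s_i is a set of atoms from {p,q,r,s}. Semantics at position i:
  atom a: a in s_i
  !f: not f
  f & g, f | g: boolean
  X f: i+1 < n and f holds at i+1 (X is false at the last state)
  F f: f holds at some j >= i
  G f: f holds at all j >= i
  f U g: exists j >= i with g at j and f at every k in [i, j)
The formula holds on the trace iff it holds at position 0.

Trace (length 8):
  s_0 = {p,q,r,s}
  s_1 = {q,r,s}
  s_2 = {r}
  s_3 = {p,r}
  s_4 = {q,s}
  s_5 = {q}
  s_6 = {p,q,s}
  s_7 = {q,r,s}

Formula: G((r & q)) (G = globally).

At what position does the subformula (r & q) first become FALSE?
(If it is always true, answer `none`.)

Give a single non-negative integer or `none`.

Answer: 2

Derivation:
s_0={p,q,r,s}: (r & q)=True r=True q=True
s_1={q,r,s}: (r & q)=True r=True q=True
s_2={r}: (r & q)=False r=True q=False
s_3={p,r}: (r & q)=False r=True q=False
s_4={q,s}: (r & q)=False r=False q=True
s_5={q}: (r & q)=False r=False q=True
s_6={p,q,s}: (r & q)=False r=False q=True
s_7={q,r,s}: (r & q)=True r=True q=True
G((r & q)) holds globally = False
First violation at position 2.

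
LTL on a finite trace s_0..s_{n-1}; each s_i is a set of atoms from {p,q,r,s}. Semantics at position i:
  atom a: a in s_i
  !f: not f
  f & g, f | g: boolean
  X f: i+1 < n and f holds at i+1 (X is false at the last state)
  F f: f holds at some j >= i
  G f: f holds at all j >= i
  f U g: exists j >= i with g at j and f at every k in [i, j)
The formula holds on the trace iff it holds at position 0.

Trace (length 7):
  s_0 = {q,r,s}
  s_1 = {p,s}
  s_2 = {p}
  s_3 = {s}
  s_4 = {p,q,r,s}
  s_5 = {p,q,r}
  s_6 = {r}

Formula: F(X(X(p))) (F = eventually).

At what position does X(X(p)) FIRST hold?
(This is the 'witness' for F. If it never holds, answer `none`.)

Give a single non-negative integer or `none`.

Answer: 0

Derivation:
s_0={q,r,s}: X(X(p))=True X(p)=True p=False
s_1={p,s}: X(X(p))=False X(p)=True p=True
s_2={p}: X(X(p))=True X(p)=False p=True
s_3={s}: X(X(p))=True X(p)=True p=False
s_4={p,q,r,s}: X(X(p))=False X(p)=True p=True
s_5={p,q,r}: X(X(p))=False X(p)=False p=True
s_6={r}: X(X(p))=False X(p)=False p=False
F(X(X(p))) holds; first witness at position 0.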